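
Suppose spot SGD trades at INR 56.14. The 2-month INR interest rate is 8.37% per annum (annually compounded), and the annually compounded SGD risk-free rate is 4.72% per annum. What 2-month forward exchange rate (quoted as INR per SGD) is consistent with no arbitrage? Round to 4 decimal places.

56.4615

T = 2/12 years.
INR accumulates by (1 + 0.0837)^(2/12) = 1.01348699.
SGD growth factor: (1 + 0.0472)^(2/12) = 1.00771627.
Forward (INR per SGD) = 56.14 × 1.01348699 / 1.00771627 = 56.461488.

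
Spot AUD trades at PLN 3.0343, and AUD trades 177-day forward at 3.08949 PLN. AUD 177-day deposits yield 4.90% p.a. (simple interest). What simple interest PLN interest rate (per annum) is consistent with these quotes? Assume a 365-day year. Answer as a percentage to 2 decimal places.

8.74%

T = 177/365 years.
By CIP, F/S equals the PLN-to-AUD growth ratio: 3.08949/3.0343 = 1.0181887.
AUD growth factor: 1 + 0.0490×177/365 = 1.0237616.
Hence g_PLN = 1.0423825.
r = (1.0423825 − 1)/(177/365) = 0.087399 → 8.74%.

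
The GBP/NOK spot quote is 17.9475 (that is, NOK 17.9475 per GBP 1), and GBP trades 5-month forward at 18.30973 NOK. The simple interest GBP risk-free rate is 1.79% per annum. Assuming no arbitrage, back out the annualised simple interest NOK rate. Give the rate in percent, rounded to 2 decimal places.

6.67%

T = 5/12 years.
F/S = 18.30973/17.9475 = 1.0201828 = (growth of NOK) / (growth of GBP).
GBP growth factor: 1 + 0.0179×5/12 = 1.0074583.
Hence g_NOK = 1.0277916.
r = (1.0277916 − 1)/(5/12) = 0.066700 → 6.67%.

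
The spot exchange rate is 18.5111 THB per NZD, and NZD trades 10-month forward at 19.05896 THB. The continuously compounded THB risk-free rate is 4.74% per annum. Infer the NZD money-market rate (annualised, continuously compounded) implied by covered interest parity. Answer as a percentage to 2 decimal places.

1.24%

T = 10/12 years.
F/S = 19.05896/18.5111 = 1.0295963 = (growth of THB) / (growth of NZD).
THB growth factor: e^(0.0474×10/12) = 1.0402905.
So the NZD growth factor = 1.0103868.
Take logs: ln 1.0103868 / (10/12) = 0.012400, so 1.24%.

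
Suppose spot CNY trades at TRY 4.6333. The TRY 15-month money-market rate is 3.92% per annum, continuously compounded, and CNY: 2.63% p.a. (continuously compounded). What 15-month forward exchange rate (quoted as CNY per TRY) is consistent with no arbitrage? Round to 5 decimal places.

0.21238

T = 15/12 years.
TRY accumulates by e^(0.0392×15/12) = 1.0502204.
CNY growth factor: e^(0.0263×15/12) = 1.0334214.
Forward (TRY per CNY) = 4.6333 × 1.0502204 / 1.0334214 = 4.708618.
Invert for CNY per TRY: 1 / 4.708618 = 0.21238.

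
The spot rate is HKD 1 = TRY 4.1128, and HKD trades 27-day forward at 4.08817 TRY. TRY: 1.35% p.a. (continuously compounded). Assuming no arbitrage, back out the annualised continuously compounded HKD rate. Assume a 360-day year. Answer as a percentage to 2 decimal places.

9.36%

T = 27/360 years.
CIP gives F = S · g_TRY/g_HKD, so g_TRY/g_HKD = 4.08817/4.1128 = 0.9940114.
TRY growth factor: e^(0.0135×27/360) = 1.001013.
Hence g_HKD = 1.0070438.
Take logs: ln 1.0070438 / (27/360) = 0.093588, so 9.36%.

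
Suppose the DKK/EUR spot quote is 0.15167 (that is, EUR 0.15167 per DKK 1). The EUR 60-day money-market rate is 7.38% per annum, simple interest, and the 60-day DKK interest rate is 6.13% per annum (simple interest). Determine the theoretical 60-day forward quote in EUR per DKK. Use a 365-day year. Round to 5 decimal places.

T = 60/365 years.
EUR accumulates by 1 + 0.0738×60/365 = 1.0121315.
Growth of 1 DKK over T: 1 + 0.0613×60/365 = 1.0100767.
CIP: F = S · (grow EUR)/(grow DKK) = 0.15167 × 1.0121315/1.0100767 = 0.1519785 EUR per DKK.

0.15198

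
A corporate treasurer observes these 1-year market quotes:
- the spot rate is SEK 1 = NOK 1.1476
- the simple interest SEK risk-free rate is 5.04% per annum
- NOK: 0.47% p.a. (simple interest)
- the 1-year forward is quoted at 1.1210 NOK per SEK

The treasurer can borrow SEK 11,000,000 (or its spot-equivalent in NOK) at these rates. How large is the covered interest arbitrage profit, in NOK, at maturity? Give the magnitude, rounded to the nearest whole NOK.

T = 1 year.
Route A — deposit SEK, sell forward: 11,000,000 × 1.050400 × 1.1210 = NOK 12,952,482.40.
Route B — convert at spot, deposit NOK: 11,000,000 × 1.1476 × 1.004700 = NOK 12,682,930.92.
The quoted forward overvalues SEK, so borrow NOK, buy SEK at spot, deposit the SEK at 5.04%, and sell the proceeds forward at 1.1210.
Arbitrage profit = |12,952,482.40 − 12,682,930.92| = NOK 269,551.

NOK 269,551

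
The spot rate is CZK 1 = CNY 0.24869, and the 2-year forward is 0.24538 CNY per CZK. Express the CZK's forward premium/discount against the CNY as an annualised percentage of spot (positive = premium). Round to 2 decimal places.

T = 2 years.
(F − S)/S = (0.24538 − 0.24869)/0.24869 = -0.0133097.
×(1/T) gives -0.67% p.a.

-0.67%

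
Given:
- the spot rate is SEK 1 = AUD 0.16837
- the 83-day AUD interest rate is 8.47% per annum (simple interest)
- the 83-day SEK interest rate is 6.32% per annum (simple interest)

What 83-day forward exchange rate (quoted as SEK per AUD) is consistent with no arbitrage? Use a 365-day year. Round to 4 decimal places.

T = 83/365 years.
AUD accumulates by 1 + 0.0847×83/365 = 1.0192605.
SEK growth factor: 1 + 0.0632×83/365 = 1.0143715.
Forward (AUD per SEK) = 0.16837 × 1.0192605 / 1.0143715 = 0.1691815.
Quoted the other way: 1/0.1691815 = 5.9108 SEK per AUD.

5.9108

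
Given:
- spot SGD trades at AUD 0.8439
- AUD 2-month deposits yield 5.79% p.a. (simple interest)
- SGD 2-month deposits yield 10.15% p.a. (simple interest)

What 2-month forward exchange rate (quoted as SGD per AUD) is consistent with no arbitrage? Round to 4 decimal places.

T = 2/12 years.
Growth of 1 AUD over T: 1 + 0.0579×2/12 = 1.009650.
Growth of 1 SGD over T: 1 + 0.1015×2/12 = 1.0169167.
So F = 0.8439 × 1.009650 / 1.0169167 = 0.8378696 (AUD/SGD).
Invert for SGD per AUD: 1 / 0.8378696 = 1.1935.

1.1935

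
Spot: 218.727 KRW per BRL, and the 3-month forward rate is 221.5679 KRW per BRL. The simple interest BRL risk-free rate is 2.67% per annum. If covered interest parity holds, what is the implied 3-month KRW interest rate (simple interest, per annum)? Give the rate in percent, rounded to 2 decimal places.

7.90%

T = 3/12 years.
By CIP, F/S equals the KRW-to-BRL growth ratio: 221.5679/218.727 = 1.0129883.
BRL growth factor: 1 + 0.0267×3/12 = 1.006675.
That pins the KRW growth at 1.019750.
(1.019750 − 1)/T = 0.079000, i.e. 7.90%.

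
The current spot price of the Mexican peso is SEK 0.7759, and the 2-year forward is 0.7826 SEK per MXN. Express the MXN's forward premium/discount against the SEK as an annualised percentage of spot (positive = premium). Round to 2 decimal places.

T = 2 years.
(F − S)/S = (0.7826 − 0.7759)/0.7759 = 0.0086351.
Per annum: 0.0086351 / 2 = 0.004318 = 0.43%.

+0.43%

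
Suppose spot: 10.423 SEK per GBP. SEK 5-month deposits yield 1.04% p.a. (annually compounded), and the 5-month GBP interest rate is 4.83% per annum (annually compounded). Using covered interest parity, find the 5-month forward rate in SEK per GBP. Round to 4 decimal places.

10.2643

T = 5/12 years.
Growth of 1 SEK over T: (1 + 0.0104)^(5/12) = 1.00432026.
GBP growth factor: (1 + 0.0483)^(5/12) = 1.0198485.
CIP: F = S · (grow SEK)/(grow GBP) = 10.423 × 1.00432026/1.0198485 = 10.264299 SEK per GBP.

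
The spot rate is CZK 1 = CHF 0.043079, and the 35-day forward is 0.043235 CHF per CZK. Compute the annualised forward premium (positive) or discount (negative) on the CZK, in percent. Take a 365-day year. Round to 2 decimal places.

T = 35/365 years.
CZK trades forward at +0.36213% vs spot over the period.
Annualise by dividing by T: 0.0036213 / (35/365) = 0.037765 → 3.78%.

+3.78%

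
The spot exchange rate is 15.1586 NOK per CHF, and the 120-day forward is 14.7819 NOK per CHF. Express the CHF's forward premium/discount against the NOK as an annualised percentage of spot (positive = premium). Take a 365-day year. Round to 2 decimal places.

-7.56%

T = 120/365 years.
(F − S)/S = (14.7819 − 15.1586)/15.1586 = -0.0248506.
Per annum: -0.0248506 / (120/365) = -0.075587 = -7.56%.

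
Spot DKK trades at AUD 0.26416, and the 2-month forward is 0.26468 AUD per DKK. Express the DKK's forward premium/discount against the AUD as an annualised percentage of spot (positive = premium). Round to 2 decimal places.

T = 2/12 years.
(F − S)/S = (0.26468 − 0.26416)/0.26416 = 0.0019685.
×(1/T) gives 1.18% p.a.

+1.18%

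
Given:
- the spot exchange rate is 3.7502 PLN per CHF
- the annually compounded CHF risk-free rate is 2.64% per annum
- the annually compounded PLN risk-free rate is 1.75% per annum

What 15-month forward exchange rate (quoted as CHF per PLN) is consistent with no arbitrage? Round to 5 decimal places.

0.26957

T = 15/12 years.
Growth of 1 PLN over T: (1 + 0.0175)^(15/12) = 1.0219226.
CHF growth factor: (1 + 0.0264)^(15/12) = 1.0331082.
CIP: F = S · (grow PLN)/(grow CHF) = 3.7502 × 1.0219226/1.0331082 = 3.709596 PLN per CHF.
Quoted the other way: 1/3.709596 = 0.26957 CHF per PLN.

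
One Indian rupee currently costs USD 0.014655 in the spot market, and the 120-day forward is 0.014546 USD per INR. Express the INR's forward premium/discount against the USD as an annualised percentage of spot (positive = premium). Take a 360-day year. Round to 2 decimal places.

-2.23%

T = 120/360 years.
Period premium: (0.014546 − 0.014655)/0.014655 = -0.0074377.
Per annum: -0.0074377 / (120/360) = -0.022313 = -2.23%.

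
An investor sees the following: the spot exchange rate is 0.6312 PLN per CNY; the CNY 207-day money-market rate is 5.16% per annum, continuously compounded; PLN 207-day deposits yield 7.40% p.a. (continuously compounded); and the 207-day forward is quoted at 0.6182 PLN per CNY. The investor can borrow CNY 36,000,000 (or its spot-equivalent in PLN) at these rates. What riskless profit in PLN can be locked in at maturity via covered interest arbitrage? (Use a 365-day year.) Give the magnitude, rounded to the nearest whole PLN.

T = 207/365 years.
Route A — deposit CNY, sell forward: 36,000,000 × 1.0296959471 × 0.6182 = PLN 22,916,089.24.
Route B — convert at spot, deposit PLN: 36,000,000 × 0.6312 × 1.0428601924 = PLN 23,697,120.72.
The quoted forward undervalues CNY, so borrow CNY, convert to PLN at spot, deposit the PLN at 7.40%, and buy CNY forward at 0.6182 to cover the loan.
The gap between the two covered legs is PLN 781,031.

PLN 781,031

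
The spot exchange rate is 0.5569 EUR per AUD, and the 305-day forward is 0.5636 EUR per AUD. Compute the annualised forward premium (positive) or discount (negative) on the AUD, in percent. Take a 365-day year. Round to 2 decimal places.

T = 305/365 years.
AUD trades forward at +1.20309% vs spot over the period.
×(1/T) gives 1.44% p.a.

+1.44%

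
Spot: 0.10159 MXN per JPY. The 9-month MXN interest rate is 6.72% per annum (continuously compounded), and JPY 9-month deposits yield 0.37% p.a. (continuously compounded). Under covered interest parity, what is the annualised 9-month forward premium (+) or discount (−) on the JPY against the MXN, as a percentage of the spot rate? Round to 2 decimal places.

T = 9/12 years.
CIP forward (MXN per JPY) = 0.10159 × 1.0516917/1.0027789 = 0.10654528.
Annualised premium = (F − S)/S × (1/T) = (0.10654528 − 0.10159)/0.10159 ÷ (9/12) = 6.50%.

+6.50%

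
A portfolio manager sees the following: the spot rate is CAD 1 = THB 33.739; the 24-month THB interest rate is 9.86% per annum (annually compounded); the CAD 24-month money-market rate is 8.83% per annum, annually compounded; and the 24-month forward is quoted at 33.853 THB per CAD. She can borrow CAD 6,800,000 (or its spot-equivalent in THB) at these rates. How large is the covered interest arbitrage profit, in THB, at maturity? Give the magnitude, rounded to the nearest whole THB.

THB 4,249,674

T = 2 years.
Route A — deposit CAD, sell forward: 6,800,000 × 1.18439689 × 33.853 = THB 272,648,637.84.
Route B — convert at spot, deposit THB: 6,800,000 × 33.739 × 1.20692196 = THB 276,898,312.06.
The quoted forward undervalues CAD, so borrow CAD, convert to THB at spot, deposit the THB at 9.86%, and buy CAD forward at 33.853 to cover the loan.
Profit = 276,898,312.06 − 272,648,637.84 = THB 4,249,674.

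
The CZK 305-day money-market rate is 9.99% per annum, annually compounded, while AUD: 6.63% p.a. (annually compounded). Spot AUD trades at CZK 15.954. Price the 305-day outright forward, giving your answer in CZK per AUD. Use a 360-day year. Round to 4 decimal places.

16.3789

T = 305/360 years.
Growth of 1 CZK over T: (1 + 0.0999)^(305/360) = 1.08401515.
Growth of 1 AUD over T: (1 + 0.0663)^(305/360) = 1.05589335.
CIP: F = S · (grow CZK)/(grow AUD) = 15.954 × 1.08401515/1.05589335 = 16.378906 CZK per AUD.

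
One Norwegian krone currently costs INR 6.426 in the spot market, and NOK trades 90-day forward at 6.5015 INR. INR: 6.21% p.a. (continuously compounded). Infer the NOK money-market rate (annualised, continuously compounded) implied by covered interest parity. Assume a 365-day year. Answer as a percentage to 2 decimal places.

T = 90/365 years.
F/S = 6.5015/6.426 = 1.0117491 = (growth of INR) / (growth of NOK).
The INR side grows by e^(0.0621×90/365) = 1.0154302.
Hence g_NOK = 1.0036384.
Take logs: ln 1.0036384 / (90/365) = 0.014729, so 1.47%.

1.47%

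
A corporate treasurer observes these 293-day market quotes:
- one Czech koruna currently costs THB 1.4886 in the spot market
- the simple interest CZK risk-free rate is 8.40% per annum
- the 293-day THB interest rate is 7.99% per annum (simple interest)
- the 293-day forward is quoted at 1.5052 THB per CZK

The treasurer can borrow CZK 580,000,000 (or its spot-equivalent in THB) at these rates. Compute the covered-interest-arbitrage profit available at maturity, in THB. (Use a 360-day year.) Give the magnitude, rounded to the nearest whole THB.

T = 293/360 years.
Invest the CZK and cover forward: 580,000,000 × 1.06836666667 × 1.5052 = THB 932,701,193.87.
Convert at spot and invest in THB: 580,000,000 × 1.4886 × 1.06502972222 = THB 919,533,881.81.
The quoted forward overvalues CZK, so borrow THB, buy CZK at spot, deposit the CZK at 8.40%, and sell the proceeds forward at 1.5052.
The gap between the two covered legs is THB 13,167,312.

THB 13,167,312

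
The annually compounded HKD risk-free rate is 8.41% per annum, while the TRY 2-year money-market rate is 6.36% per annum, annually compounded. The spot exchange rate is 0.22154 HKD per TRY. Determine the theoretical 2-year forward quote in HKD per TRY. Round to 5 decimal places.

T = 2 years.
HKD growth factor: (1 + 0.0841)^2 = 1.1752728.
TRY growth factor: (1 + 0.0636)^2 = 1.131245.
So F = 0.22154 × 1.1752728 / 1.131245 = 0.2301623 (HKD/TRY).

0.23016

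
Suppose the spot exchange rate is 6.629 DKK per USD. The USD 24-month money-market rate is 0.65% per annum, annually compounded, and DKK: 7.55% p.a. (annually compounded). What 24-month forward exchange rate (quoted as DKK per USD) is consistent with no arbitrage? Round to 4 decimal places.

T = 2 years.
DKK growth factor: (1 + 0.0755)^2 = 1.1567002.
USD growth factor: (1 + 0.0065)^2 = 1.0130422.
CIP: F = S · (grow DKK)/(grow USD) = 6.629 × 1.1567002/1.0130422 = 7.569049 DKK per USD.

7.5690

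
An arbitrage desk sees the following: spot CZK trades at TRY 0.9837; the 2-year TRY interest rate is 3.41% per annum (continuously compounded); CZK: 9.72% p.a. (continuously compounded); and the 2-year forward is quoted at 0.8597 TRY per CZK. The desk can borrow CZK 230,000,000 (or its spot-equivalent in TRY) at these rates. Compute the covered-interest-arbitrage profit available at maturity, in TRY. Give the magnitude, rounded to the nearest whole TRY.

TRY 2,059,143

T = 2 years.
Keep in CZK, deliver into the forward: 230,000,000·1.21458201861·0.8597 = TRY 240,160,517.12.
Swap to TRY now, deposit: 230,000,000·0.9837·1.07057940295 = TRY 242,219,660.50.
The quoted forward undervalues CZK, so borrow CZK, convert to TRY at spot, deposit the TRY at 3.41%, and buy CZK forward at 0.8597 to cover the loan.
Profit = 242,219,660.50 − 240,160,517.12 = TRY 2,059,143.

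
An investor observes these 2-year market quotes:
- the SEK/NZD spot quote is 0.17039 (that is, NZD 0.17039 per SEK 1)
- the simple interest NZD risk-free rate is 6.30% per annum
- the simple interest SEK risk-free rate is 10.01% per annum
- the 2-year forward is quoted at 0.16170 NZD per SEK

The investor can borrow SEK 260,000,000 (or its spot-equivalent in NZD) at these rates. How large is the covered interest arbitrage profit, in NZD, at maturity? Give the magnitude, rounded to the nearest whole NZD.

NZD 575,432

T = 2 years.
Keep in SEK, deliver into the forward: 260,000,000·1.200200·0.16170 = NZD 50,458,808.40.
Swap to NZD now, deposit: 260,000,000·0.17039·1.126000 = NZD 49,883,376.40.
The quoted forward overvalues SEK, so borrow NZD, buy SEK at spot, deposit the SEK at 10.01%, and sell the proceeds forward at 0.16170.
Profit = 50,458,808.40 − 49,883,376.40 = NZD 575,432.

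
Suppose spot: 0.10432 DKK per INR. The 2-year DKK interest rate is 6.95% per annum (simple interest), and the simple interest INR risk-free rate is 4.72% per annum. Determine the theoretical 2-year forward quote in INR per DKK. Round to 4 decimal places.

9.2105

T = 2 years.
DKK growth factor: 1 + 0.0695×2 = 1.139000.
Growth of 1 INR over T: 1 + 0.0472×2 = 1.094400.
So F = 0.10432 × 1.139000 / 1.094400 = 0.1085713 (DKK/INR).
Invert for INR per DKK: 1 / 0.1085713 = 9.2105.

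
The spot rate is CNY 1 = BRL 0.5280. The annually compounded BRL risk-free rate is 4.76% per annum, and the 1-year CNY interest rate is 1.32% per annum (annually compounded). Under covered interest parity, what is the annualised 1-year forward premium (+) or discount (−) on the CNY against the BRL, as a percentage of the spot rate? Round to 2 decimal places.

T = 1 year.
F = S · g_BRL/g_CNY = 0.528 × 1.047600/1.013200 = 0.5459266.
(F − S)/S ÷ T = (0.5459266 − 0.528)/0.528/1 = 0.033952 → 3.40%.

+3.40%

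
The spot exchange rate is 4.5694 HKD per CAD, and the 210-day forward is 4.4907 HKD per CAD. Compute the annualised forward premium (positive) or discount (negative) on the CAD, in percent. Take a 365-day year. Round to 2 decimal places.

-2.99%

T = 210/365 years.
(F − S)/S = (4.4907 − 4.5694)/4.5694 = -0.0172233.
×(1/T) gives -2.99% p.a.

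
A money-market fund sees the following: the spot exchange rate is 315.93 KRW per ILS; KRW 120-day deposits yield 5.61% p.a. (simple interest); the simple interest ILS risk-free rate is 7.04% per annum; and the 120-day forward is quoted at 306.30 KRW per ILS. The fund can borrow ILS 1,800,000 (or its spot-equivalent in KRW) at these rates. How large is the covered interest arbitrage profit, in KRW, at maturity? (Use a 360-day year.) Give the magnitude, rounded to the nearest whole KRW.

T = 120/360 years.
Keep in ILS, deliver into the forward: 1,800,000·1.02346666667·306.30 = KRW 564,278,112.00.
Swap to KRW now, deposit: 1,800,000·315.93·1.018700 = KRW 579,308,203.80.
The quoted forward undervalues ILS, so borrow ILS, convert to KRW at spot, deposit the KRW at 5.61%, and buy ILS forward at 306.30 to cover the loan.
Arbitrage profit = |564,278,112.00 − 579,308,203.80| = KRW 15,030,092.

KRW 15,030,092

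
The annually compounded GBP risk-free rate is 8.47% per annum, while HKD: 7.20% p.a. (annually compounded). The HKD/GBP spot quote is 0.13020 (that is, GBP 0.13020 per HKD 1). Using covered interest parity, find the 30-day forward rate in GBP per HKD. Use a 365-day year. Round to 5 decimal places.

0.13033

T = 30/365 years.
Growth of 1 GBP over T: (1 + 0.0847)^(30/365) = 1.0067049.
HKD accumulates by (1 + 0.0720)^(30/365) = 1.0057308.
So F = 0.1302 × 1.0067049 / 1.0057308 = 0.1303261 (GBP/HKD).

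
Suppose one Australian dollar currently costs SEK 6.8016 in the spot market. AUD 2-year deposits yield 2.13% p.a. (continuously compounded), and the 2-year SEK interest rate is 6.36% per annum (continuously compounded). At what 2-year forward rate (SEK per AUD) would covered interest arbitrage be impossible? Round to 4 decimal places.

T = 2 years.
Growth of 1 SEK over T: e^(0.0636×2) = 1.1356441.
AUD accumulates by e^(0.0213×2) = 1.0435204.
CIP: F = S · (grow SEK)/(grow AUD) = 6.8016 × 1.1356441/1.0435204 = 7.402056 SEK per AUD.

7.4021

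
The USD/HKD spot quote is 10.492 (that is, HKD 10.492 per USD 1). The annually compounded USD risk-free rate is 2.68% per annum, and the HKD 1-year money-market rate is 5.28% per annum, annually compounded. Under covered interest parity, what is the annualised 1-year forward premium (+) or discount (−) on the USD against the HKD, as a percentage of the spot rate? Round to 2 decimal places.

+2.53%

T = 1 year.
CIP forward (HKD per USD) = 10.492 × 1.052800/1.026800 = 10.757672.
(F − S)/S ÷ T = (10.757672 − 10.492)/10.492/1 = 0.025321 → 2.53%.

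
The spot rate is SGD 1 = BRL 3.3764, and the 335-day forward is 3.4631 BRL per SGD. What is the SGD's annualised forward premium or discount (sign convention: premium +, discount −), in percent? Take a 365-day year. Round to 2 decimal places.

+2.80%

T = 335/365 years.
SGD trades forward at +2.56782% vs spot over the period.
Per annum: 0.0256782 / (335/365) = 0.027978 = 2.80%.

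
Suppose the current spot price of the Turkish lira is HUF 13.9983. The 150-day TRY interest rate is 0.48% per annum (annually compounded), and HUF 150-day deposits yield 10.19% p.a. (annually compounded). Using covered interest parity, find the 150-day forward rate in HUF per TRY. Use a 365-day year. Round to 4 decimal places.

14.5392

T = 150/365 years.
HUF accumulates by (1 + 0.1019)^(150/365) = 1.04068359.
TRY growth factor: (1 + 0.0048)^(150/365) = 1.00196982.
Forward (HUF per TRY) = 13.9983 × 1.04068359 / 1.00196982 = 14.539162.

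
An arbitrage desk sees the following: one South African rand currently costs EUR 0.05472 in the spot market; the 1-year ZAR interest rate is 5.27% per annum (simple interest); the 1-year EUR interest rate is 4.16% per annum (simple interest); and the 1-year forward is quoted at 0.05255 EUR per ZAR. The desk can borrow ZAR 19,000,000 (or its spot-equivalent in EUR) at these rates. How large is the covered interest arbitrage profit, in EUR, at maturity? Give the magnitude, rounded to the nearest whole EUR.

T = 1 year.
Invest the ZAR and cover forward: 19,000,000 × 1.052700 × 0.05255 = EUR 1,051,068.32.
Convert at spot and invest in EUR: 19,000,000 × 0.05472 × 1.041600 = EUR 1,082,930.69.
The quoted forward undervalues ZAR, so borrow ZAR, convert to EUR at spot, deposit the EUR at 4.16%, and buy ZAR forward at 0.05255 to cover the loan.
The gap between the two covered legs is EUR 31,862.

EUR 31,862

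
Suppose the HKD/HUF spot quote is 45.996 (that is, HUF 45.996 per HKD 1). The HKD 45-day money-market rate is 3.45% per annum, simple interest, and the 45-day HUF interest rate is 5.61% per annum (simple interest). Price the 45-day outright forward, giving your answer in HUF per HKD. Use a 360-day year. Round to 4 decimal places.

T = 45/360 years.
HUF accumulates by 1 + 0.0561×45/360 = 1.0070125.
Growth of 1 HKD over T: 1 + 0.0345×45/360 = 1.0043125.
CIP: F = S · (grow HUF)/(grow HKD) = 45.996 × 1.0070125/1.0043125 = 46.119656 HUF per HKD.

46.1197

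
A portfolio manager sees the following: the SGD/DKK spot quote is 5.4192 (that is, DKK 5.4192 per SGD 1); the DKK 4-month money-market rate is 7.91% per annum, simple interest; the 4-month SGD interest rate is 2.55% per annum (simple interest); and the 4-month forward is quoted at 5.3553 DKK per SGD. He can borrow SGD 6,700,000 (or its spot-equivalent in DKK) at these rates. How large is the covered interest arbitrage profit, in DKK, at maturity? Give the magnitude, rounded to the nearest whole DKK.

T = 4/12 years.
Route A — deposit SGD, sell forward: 6,700,000 × 1.008500 × 5.3553 = DKK 36,185,494.34.
Route B — convert at spot, deposit DKK: 6,700,000 × 5.4192 × 1.0263666667 = DKK 37,265,977.81.
The quoted forward undervalues SGD, so borrow SGD, convert to DKK at spot, deposit the DKK at 7.91%, and buy SGD forward at 5.3553 to cover the loan.
Arbitrage profit = |36,185,494.34 − 37,265,977.81| = DKK 1,080,483.

DKK 1,080,483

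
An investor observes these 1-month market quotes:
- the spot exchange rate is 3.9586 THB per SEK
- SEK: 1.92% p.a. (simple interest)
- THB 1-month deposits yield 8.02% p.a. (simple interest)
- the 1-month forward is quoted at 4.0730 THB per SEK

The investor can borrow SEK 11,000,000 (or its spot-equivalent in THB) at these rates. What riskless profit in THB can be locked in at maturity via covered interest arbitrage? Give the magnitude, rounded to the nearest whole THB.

T = 1/12 years.
Invest the SEK and cover forward: 11,000,000 × 1.001600 × 4.0730 = THB 44,874,684.80.
Convert at spot and invest in THB: 11,000,000 × 3.9586 × 1.0066833333 = THB 43,835,623.08.
The quoted forward overvalues SEK, so borrow THB, buy SEK at spot, deposit the SEK at 1.92%, and sell the proceeds forward at 4.0730.
Profit = 44,874,684.80 − 43,835,623.08 = THB 1,039,062.

THB 1,039,062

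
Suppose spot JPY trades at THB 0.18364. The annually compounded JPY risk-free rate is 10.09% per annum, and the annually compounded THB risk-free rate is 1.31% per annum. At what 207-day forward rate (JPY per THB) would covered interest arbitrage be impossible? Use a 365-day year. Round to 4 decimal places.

5.7083

T = 207/365 years.
THB accumulates by (1 + 0.0131)^(207/365) = 1.0074084.
Growth of 1 JPY over T: (1 + 0.1009)^(207/365) = 1.0560298.
CIP: F = S · (grow THB)/(grow JPY) = 0.18364 × 1.0074084/1.0560298 = 0.1751849 THB per JPY.
Invert for JPY per THB: 1 / 0.1751849 = 5.7083.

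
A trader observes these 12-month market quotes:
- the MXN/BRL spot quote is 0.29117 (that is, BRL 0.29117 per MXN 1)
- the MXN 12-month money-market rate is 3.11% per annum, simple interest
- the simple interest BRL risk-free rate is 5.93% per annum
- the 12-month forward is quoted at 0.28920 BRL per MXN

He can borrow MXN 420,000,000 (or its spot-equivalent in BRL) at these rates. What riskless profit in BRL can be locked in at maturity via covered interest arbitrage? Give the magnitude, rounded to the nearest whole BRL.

T = 1 year.
Keep in MXN, deliver into the forward: 420,000,000·1.031100·0.28920 = BRL 125,241,530.40.
Swap to BRL now, deposit: 420,000,000·0.29117·1.059300 = BRL 129,543,280.02.
The quoted forward undervalues MXN, so borrow MXN, convert to BRL at spot, deposit the BRL at 5.93%, and buy MXN forward at 0.28920 to cover the loan.
Arbitrage profit = |125,241,530.40 − 129,543,280.02| = BRL 4,301,750.

BRL 4,301,750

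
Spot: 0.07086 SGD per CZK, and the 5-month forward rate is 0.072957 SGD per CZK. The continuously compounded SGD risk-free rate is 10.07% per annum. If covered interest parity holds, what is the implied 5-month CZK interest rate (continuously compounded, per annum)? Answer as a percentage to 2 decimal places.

T = 5/12 years.
CIP gives F = S · g_SGD/g_CZK, so g_SGD/g_CZK = 0.072957/0.07086 = 1.0295936.
SGD growth factor: e^(0.1007×5/12) = 1.042851.
That pins the CZK growth at 1.0128763.
Take logs: ln 1.0128763 / (5/12) = 0.030706, so 3.07%.

3.07%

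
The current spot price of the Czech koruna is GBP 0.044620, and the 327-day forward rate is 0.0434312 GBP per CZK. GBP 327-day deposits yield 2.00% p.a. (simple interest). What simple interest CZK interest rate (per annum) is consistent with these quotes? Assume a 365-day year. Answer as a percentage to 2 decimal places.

T = 327/365 years.
F/S = 0.0434312/0.04462 = 0.9733572 = (growth of GBP) / (growth of CZK).
GBP growth factor: 1 + 0.0200×327/365 = 1.0179178.
Hence g_CZK = 1.0457803.
r = (1.0457803 − 1)/(327/365) = 0.051100 → 5.11%.

5.11%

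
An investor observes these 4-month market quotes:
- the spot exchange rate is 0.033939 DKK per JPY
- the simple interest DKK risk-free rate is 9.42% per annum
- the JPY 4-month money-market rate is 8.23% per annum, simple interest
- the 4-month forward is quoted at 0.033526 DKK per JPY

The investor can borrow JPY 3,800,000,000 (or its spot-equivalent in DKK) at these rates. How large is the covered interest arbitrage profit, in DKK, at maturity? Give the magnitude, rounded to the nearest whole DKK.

DKK 2,124,028

T = 4/12 years.
Keep in JPY, deliver into the forward: 3,800,000,000·1.02743333333·0.033526 = DKK 130,893,773.75.
Swap to DKK now, deposit: 3,800,000,000·0.033939·1.031400 = DKK 133,017,801.48.
The quoted forward undervalues JPY, so borrow JPY, convert to DKK at spot, deposit the DKK at 9.42%, and buy JPY forward at 0.033526 to cover the loan.
Profit = 133,017,801.48 − 130,893,773.75 = DKK 2,124,028.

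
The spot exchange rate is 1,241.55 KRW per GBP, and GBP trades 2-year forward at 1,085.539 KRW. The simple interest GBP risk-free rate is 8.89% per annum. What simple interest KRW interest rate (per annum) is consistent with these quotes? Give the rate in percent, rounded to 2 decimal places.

T = 2 years.
CIP gives F = S · g_KRW/g_GBP, so g_KRW/g_GBP = 1085.539/1241.55 = 0.8743418.
The GBP side grows by 1 + 0.0889×2 = 1.177800.
That pins the KRW growth at 1.0297998.
(1.0297998 − 1)/T = 0.014900, i.e. 1.49%.

1.49%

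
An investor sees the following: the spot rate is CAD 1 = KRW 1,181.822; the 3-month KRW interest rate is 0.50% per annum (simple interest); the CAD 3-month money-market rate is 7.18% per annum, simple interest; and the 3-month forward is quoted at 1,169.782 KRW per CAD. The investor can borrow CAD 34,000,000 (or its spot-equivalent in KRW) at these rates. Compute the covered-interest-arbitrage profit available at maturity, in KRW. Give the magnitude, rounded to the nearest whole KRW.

KRW 254,330,520

T = 3/12 years.
Route A — deposit CAD, sell forward: 34,000,000 × 1.017950 × 1169.782 = KRW 40,486,505,954.60.
Route B — convert at spot, deposit KRW: 34,000,000 × 1181.822 × 1.001250 = KRW 40,232,175,435.00.
The quoted forward overvalues CAD, so borrow KRW, buy CAD at spot, deposit the CAD at 7.18%, and sell the proceeds forward at 1,169.782.
Arbitrage profit = |40,486,505,954.60 − 40,232,175,435.00| = KRW 254,330,520.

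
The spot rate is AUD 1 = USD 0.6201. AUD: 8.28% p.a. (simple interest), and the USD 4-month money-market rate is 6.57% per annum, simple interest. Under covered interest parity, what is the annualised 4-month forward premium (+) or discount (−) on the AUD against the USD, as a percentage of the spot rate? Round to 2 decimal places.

T = 4/12 years.
F = S · g_USD/g_AUD = 0.6201 × 1.021900/1.027600 = 0.6166604.
Annualised premium = (F − S)/S × (1/T) = (0.6166604 − 0.6201)/0.6201 ÷ (4/12) = -1.66%.

-1.66%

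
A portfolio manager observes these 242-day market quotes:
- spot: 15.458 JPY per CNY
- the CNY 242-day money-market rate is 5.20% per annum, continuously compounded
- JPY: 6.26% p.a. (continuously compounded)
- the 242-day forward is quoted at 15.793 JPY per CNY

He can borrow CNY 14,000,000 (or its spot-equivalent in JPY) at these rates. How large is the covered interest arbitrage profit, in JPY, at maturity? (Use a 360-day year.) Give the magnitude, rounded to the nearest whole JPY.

JPY 3,254,225

T = 242/360 years.
Invest the CNY and cover forward: 14,000,000 × 1.03557368228 × 15.793 = JPY 228,967,412.30.
Convert at spot and invest in JPY: 14,000,000 × 15.458 × 1.04297907251 = JPY 225,713,187.04.
The quoted forward overvalues CNY, so borrow JPY, buy CNY at spot, deposit the CNY at 5.20%, and sell the proceeds forward at 15.793.
Profit = 228,967,412.30 − 225,713,187.04 = JPY 3,254,225.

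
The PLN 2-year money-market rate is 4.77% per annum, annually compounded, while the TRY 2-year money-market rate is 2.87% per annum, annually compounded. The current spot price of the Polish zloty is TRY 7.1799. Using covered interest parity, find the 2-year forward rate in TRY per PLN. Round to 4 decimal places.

6.9218

T = 2 years.
TRY growth factor: (1 + 0.0287)^2 = 1.0582237.
Growth of 1 PLN over T: (1 + 0.0477)^2 = 1.0976753.
So F = 7.1799 × 1.0582237 / 1.0976753 = 6.921847 (TRY/PLN).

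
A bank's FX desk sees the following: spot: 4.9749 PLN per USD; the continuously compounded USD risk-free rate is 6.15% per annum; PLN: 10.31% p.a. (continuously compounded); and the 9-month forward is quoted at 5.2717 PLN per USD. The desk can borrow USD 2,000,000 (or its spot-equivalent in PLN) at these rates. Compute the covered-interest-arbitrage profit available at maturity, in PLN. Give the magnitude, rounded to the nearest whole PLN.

T = 9/12 years.
Invest the USD and cover forward: 2,000,000 × 1.0472053034 × 5.2717 = PLN 11,041,104.40.
Convert at spot and invest in PLN: 2,000,000 × 4.9749 × 1.0803931471 = PLN 10,749,695.74.
The quoted forward overvalues USD, so borrow PLN, buy USD at spot, deposit the USD at 6.15%, and sell the proceeds forward at 5.2717.
Arbitrage profit = |11,041,104.40 − 10,749,695.74| = PLN 291,409.

PLN 291,409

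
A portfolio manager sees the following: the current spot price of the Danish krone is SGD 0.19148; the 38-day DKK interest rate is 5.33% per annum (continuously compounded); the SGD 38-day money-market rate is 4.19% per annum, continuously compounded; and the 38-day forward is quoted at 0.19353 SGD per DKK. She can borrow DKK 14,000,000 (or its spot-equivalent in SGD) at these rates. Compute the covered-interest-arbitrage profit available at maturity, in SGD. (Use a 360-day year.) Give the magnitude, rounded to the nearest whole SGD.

T = 38/360 years.
Invest the DKK and cover forward: 14,000,000 × 1.005641967 × 0.19353 = SGD 2,724,706.46.
Convert at spot and invest in SGD: 14,000,000 × 0.19148 × 1.004432573 = SGD 2,692,602.49.
The quoted forward overvalues DKK, so borrow SGD, buy DKK at spot, deposit the DKK at 5.33%, and sell the proceeds forward at 0.19353.
The gap between the two covered legs is SGD 32,104.

SGD 32,104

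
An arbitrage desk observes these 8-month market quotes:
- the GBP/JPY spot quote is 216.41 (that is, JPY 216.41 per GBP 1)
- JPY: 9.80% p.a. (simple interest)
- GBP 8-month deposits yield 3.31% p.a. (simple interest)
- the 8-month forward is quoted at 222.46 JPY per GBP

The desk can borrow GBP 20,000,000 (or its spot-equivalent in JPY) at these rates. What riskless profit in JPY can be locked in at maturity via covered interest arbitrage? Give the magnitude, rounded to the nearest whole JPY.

JPY 63,596,720

T = 8/12 years.
Route A — deposit GBP, sell forward: 20,000,000 × 1.022066666667 × 222.46 = JPY 4,547,379,013.33.
Route B — convert at spot, deposit JPY: 20,000,000 × 216.41 × 1.065333333333 = JPY 4,610,975,733.33.
The quoted forward undervalues GBP, so borrow GBP, convert to JPY at spot, deposit the JPY at 9.80%, and buy GBP forward at 222.46 to cover the loan.
The gap between the two covered legs is JPY 63,596,720.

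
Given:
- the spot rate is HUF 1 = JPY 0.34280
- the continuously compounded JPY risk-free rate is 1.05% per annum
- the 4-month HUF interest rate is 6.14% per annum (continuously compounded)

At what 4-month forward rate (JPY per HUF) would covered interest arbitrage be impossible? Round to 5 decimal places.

T = 4/12 years.
JPY accumulates by e^(0.0105×4/12) = 1.0035061.
HUF growth factor: e^(0.0614×4/12) = 1.0206775.
So F = 0.3428 × 1.0035061 / 1.0206775 = 0.3370329 (JPY/HUF).

0.33703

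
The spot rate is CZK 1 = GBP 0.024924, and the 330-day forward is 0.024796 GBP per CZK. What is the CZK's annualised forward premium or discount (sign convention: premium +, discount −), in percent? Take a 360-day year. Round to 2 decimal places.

-0.56%

T = 330/360 years.
CZK trades forward at -0.51356% vs spot over the period.
Annualise by dividing by T: -0.0051356 / (330/360) = -0.005602 → -0.56%.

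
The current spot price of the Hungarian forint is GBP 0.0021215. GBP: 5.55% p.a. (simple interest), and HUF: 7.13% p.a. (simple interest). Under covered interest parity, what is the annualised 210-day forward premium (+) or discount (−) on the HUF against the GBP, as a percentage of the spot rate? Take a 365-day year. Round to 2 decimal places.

T = 210/365 years.
No-arbitrage forward: 0.0021215 × 1.0319315 / 1.0410219 = 0.0021029747 GBP/HUF.
Annualised premium = (F − S)/S × (1/T) = (0.0021029747 − 0.0021215)/0.0021215 ÷ (210/365) = -1.52%.

-1.52%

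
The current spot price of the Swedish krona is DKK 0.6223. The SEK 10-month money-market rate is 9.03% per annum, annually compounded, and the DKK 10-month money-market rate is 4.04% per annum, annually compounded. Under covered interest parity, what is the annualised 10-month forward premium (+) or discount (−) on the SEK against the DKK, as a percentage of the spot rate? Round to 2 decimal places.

-4.59%

T = 10/12 years.
CIP forward (DKK per SEK) = 0.6223 × 1.0335551/1.0747027 = 0.5984737.
(F − S)/S ÷ T = (0.5984737 − 0.6223)/0.6223/(10/12) = -0.045945 → -4.59%.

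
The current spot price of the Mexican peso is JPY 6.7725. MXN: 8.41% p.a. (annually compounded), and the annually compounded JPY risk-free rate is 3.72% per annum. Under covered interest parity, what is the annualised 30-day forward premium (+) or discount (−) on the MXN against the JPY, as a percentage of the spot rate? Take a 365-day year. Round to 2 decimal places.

T = 30/365 years.
No-arbitrage forward: 6.7725 × 1.0030065 / 1.0066591 = 6.7479264 JPY/MXN.
Annualised premium = (F − S)/S × (1/T) = (6.7479264 − 6.7725)/6.7725 ÷ (30/365) = -4.41%.

-4.41%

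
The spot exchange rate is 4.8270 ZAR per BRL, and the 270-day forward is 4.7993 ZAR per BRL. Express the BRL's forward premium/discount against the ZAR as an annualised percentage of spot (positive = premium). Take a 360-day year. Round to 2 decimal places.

T = 270/360 years.
(F − S)/S = (4.7993 − 4.827)/4.827 = -0.0057386.
Per annum: -0.0057386 / (270/360) = -0.007651 = -0.77%.

-0.77%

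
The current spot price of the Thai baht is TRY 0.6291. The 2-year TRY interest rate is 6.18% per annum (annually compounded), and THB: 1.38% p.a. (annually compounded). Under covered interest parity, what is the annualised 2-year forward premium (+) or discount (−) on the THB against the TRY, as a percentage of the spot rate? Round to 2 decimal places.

+4.85%

T = 2 years.
No-arbitrage forward: 0.6291 × 1.1274192 / 1.0277904 = 0.6900818 TRY/THB.
(F − S)/S ÷ T = (0.6900818 − 0.6291)/0.6291/2 = 0.048467 → 4.85%.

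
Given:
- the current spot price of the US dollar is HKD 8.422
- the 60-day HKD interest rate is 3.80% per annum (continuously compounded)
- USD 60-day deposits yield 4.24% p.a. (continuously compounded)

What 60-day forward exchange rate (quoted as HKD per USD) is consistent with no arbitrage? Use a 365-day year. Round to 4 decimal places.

8.4159

T = 60/365 years.
Growth of 1 HKD over T: e^(0.0380×60/365) = 1.0062661.
Growth of 1 USD over T: e^(0.0424×60/365) = 1.0069942.
So F = 8.422 × 1.0062661 / 1.0069942 = 8.415911 (HKD/USD).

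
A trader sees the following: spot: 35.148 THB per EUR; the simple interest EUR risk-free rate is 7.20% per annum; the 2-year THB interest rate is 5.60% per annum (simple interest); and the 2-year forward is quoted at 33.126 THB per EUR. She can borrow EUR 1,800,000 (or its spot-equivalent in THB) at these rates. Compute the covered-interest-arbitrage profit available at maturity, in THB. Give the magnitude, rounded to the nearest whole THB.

T = 2 years.
Route A — deposit EUR, sell forward: 1,800,000 × 1.144000 × 33.126 = THB 68,213,059.20.
Route B — convert at spot, deposit THB: 1,800,000 × 35.148 × 1.112000 = THB 70,352,236.80.
The quoted forward undervalues EUR, so borrow EUR, convert to THB at spot, deposit the THB at 5.60%, and buy EUR forward at 33.126 to cover the loan.
Arbitrage profit = |68,213,059.20 − 70,352,236.80| = THB 2,139,178.

THB 2,139,178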